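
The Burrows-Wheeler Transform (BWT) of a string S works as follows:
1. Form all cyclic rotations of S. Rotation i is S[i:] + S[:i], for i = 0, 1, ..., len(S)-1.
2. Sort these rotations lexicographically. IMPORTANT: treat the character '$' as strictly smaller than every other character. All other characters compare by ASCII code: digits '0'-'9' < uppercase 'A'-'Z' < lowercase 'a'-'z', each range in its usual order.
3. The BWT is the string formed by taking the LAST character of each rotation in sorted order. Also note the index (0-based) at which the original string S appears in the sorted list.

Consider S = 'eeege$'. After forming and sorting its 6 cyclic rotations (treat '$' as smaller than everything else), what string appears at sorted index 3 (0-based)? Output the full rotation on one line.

Answer: eege$e

Derivation:
All 6 rotations (rotation i = S[i:]+S[:i]):
  rot[0] = eeege$
  rot[1] = eege$e
  rot[2] = ege$ee
  rot[3] = ge$eee
  rot[4] = e$eeeg
  rot[5] = $eeege
Sorted (with $ < everything):
  sorted[0] = $eeege
  sorted[1] = e$eeeg
  sorted[2] = eeege$
  sorted[3] = eege$e
  sorted[4] = ege$ee
  sorted[5] = ge$eee
sorted[3] = eege$e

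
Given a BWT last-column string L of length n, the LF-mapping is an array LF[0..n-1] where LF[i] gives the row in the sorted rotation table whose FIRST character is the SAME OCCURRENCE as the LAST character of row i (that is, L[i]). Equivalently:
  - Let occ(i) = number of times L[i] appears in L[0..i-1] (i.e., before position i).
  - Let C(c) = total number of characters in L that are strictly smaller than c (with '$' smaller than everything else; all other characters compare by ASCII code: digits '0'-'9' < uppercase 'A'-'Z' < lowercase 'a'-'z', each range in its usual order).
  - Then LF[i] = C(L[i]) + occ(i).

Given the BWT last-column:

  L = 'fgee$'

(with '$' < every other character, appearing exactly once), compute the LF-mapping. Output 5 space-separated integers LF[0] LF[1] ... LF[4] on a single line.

Char counts: '$':1, 'e':2, 'f':1, 'g':1
C (first-col start): C('$')=0, C('e')=1, C('f')=3, C('g')=4
L[0]='f': occ=0, LF[0]=C('f')+0=3+0=3
L[1]='g': occ=0, LF[1]=C('g')+0=4+0=4
L[2]='e': occ=0, LF[2]=C('e')+0=1+0=1
L[3]='e': occ=1, LF[3]=C('e')+1=1+1=2
L[4]='$': occ=0, LF[4]=C('$')+0=0+0=0

Answer: 3 4 1 2 0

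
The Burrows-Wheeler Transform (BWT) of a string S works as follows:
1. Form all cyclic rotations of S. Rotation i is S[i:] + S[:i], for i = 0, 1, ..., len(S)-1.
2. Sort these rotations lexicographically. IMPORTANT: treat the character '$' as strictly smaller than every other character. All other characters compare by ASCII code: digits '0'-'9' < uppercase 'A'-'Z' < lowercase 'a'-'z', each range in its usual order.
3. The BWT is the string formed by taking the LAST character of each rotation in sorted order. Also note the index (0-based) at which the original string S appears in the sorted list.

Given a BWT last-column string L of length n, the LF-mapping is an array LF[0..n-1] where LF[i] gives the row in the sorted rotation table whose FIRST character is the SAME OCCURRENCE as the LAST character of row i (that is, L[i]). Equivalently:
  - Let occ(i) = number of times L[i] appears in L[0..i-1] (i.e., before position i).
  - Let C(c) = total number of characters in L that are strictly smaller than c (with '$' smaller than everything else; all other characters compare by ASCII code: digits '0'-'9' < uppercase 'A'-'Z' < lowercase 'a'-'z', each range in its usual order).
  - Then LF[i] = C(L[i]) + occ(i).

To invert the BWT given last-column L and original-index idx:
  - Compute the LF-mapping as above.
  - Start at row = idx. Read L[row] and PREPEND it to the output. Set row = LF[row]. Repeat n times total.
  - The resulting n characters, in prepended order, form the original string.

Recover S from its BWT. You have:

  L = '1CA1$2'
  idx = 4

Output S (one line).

Answer: A12C1$

Derivation:
LF mapping: 1 5 4 2 0 3
Walk LF starting at row 4, prepending L[row]:
  step 1: row=4, L[4]='$', prepend. Next row=LF[4]=0
  step 2: row=0, L[0]='1', prepend. Next row=LF[0]=1
  step 3: row=1, L[1]='C', prepend. Next row=LF[1]=5
  step 4: row=5, L[5]='2', prepend. Next row=LF[5]=3
  step 5: row=3, L[3]='1', prepend. Next row=LF[3]=2
  step 6: row=2, L[2]='A', prepend. Next row=LF[2]=4
Reversed output: A12C1$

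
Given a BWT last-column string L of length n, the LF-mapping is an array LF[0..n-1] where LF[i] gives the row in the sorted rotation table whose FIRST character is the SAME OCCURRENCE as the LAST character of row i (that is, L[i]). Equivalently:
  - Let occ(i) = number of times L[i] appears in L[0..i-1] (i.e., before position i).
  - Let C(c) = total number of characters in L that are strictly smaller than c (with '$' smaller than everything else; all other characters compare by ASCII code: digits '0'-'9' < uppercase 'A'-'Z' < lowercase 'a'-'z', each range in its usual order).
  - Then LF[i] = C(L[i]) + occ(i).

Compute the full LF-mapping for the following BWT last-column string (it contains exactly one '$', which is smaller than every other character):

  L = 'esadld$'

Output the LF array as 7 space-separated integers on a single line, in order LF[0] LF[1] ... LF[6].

Answer: 4 6 1 2 5 3 0

Derivation:
Char counts: '$':1, 'a':1, 'd':2, 'e':1, 'l':1, 's':1
C (first-col start): C('$')=0, C('a')=1, C('d')=2, C('e')=4, C('l')=5, C('s')=6
L[0]='e': occ=0, LF[0]=C('e')+0=4+0=4
L[1]='s': occ=0, LF[1]=C('s')+0=6+0=6
L[2]='a': occ=0, LF[2]=C('a')+0=1+0=1
L[3]='d': occ=0, LF[3]=C('d')+0=2+0=2
L[4]='l': occ=0, LF[4]=C('l')+0=5+0=5
L[5]='d': occ=1, LF[5]=C('d')+1=2+1=3
L[6]='$': occ=0, LF[6]=C('$')+0=0+0=0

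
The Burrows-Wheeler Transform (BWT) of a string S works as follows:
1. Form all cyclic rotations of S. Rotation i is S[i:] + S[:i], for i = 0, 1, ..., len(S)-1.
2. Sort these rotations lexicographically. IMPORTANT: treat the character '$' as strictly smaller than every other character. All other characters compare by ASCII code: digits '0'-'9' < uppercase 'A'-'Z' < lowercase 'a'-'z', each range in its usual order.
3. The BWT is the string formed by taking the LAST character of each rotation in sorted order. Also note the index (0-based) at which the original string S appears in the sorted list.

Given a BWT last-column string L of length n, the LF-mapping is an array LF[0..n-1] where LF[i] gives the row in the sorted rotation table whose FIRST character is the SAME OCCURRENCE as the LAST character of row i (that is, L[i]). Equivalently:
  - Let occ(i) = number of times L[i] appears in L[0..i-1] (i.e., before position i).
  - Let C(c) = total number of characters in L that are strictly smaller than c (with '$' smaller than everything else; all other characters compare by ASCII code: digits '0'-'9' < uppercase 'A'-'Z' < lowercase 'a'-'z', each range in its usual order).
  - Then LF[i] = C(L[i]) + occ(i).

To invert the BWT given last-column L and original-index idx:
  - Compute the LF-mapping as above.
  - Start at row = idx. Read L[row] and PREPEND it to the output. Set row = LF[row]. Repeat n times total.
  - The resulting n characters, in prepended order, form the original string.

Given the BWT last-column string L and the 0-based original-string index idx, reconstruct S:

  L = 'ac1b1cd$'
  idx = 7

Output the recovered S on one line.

Answer: dcc11ba$

Derivation:
LF mapping: 3 5 1 4 2 6 7 0
Walk LF starting at row 7, prepending L[row]:
  step 1: row=7, L[7]='$', prepend. Next row=LF[7]=0
  step 2: row=0, L[0]='a', prepend. Next row=LF[0]=3
  step 3: row=3, L[3]='b', prepend. Next row=LF[3]=4
  step 4: row=4, L[4]='1', prepend. Next row=LF[4]=2
  step 5: row=2, L[2]='1', prepend. Next row=LF[2]=1
  step 6: row=1, L[1]='c', prepend. Next row=LF[1]=5
  step 7: row=5, L[5]='c', prepend. Next row=LF[5]=6
  step 8: row=6, L[6]='d', prepend. Next row=LF[6]=7
Reversed output: dcc11ba$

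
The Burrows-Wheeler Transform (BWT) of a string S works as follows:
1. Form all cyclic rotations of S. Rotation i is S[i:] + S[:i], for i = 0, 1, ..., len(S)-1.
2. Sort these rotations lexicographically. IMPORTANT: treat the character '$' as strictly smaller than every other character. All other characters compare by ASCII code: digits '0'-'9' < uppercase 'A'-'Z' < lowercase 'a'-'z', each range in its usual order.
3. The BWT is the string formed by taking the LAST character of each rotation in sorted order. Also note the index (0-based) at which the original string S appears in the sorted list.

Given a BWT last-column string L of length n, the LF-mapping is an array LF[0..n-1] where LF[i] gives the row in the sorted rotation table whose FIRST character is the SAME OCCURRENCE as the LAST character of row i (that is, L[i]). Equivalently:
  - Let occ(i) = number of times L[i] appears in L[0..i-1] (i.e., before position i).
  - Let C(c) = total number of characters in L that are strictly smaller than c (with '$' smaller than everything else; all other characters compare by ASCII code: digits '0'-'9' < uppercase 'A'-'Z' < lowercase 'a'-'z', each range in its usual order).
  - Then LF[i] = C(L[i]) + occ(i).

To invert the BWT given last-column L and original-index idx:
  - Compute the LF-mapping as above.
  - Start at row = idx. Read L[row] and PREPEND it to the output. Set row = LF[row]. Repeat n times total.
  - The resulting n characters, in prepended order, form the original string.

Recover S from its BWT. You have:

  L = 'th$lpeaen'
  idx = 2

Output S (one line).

Answer: elephant$

Derivation:
LF mapping: 8 4 0 5 7 2 1 3 6
Walk LF starting at row 2, prepending L[row]:
  step 1: row=2, L[2]='$', prepend. Next row=LF[2]=0
  step 2: row=0, L[0]='t', prepend. Next row=LF[0]=8
  step 3: row=8, L[8]='n', prepend. Next row=LF[8]=6
  step 4: row=6, L[6]='a', prepend. Next row=LF[6]=1
  step 5: row=1, L[1]='h', prepend. Next row=LF[1]=4
  step 6: row=4, L[4]='p', prepend. Next row=LF[4]=7
  step 7: row=7, L[7]='e', prepend. Next row=LF[7]=3
  step 8: row=3, L[3]='l', prepend. Next row=LF[3]=5
  step 9: row=5, L[5]='e', prepend. Next row=LF[5]=2
Reversed output: elephant$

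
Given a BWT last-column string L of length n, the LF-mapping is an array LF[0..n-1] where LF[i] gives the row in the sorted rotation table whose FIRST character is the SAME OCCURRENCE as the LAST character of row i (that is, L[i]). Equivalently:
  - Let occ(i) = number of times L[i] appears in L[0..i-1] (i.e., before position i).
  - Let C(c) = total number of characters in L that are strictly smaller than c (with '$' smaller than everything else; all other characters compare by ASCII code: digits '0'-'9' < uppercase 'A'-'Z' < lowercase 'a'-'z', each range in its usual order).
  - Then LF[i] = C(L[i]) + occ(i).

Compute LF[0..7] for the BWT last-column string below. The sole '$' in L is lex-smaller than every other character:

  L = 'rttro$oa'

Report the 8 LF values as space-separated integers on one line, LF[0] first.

Answer: 4 6 7 5 2 0 3 1

Derivation:
Char counts: '$':1, 'a':1, 'o':2, 'r':2, 't':2
C (first-col start): C('$')=0, C('a')=1, C('o')=2, C('r')=4, C('t')=6
L[0]='r': occ=0, LF[0]=C('r')+0=4+0=4
L[1]='t': occ=0, LF[1]=C('t')+0=6+0=6
L[2]='t': occ=1, LF[2]=C('t')+1=6+1=7
L[3]='r': occ=1, LF[3]=C('r')+1=4+1=5
L[4]='o': occ=0, LF[4]=C('o')+0=2+0=2
L[5]='$': occ=0, LF[5]=C('$')+0=0+0=0
L[6]='o': occ=1, LF[6]=C('o')+1=2+1=3
L[7]='a': occ=0, LF[7]=C('a')+0=1+0=1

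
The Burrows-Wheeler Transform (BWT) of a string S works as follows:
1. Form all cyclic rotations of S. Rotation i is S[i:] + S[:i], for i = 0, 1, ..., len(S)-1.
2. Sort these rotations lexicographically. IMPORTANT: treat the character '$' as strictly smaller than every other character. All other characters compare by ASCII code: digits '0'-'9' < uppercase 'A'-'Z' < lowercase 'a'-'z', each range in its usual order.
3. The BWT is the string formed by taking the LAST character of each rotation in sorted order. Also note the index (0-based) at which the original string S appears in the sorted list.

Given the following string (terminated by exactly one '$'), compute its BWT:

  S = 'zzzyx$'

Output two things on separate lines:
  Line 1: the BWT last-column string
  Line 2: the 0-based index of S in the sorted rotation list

All 6 rotations (rotation i = S[i:]+S[:i]):
  rot[0] = zzzyx$
  rot[1] = zzyx$z
  rot[2] = zyx$zz
  rot[3] = yx$zzz
  rot[4] = x$zzzy
  rot[5] = $zzzyx
Sorted (with $ < everything):
  sorted[0] = $zzzyx  (last char: 'x')
  sorted[1] = x$zzzy  (last char: 'y')
  sorted[2] = yx$zzz  (last char: 'z')
  sorted[3] = zyx$zz  (last char: 'z')
  sorted[4] = zzyx$z  (last char: 'z')
  sorted[5] = zzzyx$  (last char: '$')
Last column: xyzzz$
Original string S is at sorted index 5

Answer: xyzzz$
5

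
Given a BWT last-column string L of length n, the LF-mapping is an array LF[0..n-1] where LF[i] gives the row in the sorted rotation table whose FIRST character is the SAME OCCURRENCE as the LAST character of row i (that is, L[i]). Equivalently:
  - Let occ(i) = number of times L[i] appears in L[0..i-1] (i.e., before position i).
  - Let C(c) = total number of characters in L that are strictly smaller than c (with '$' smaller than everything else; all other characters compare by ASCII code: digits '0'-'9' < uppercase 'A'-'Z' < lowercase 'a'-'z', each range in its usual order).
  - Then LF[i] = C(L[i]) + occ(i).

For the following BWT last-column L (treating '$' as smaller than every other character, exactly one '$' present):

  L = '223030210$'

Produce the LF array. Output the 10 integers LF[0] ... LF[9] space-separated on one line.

Answer: 5 6 8 1 9 2 7 4 3 0

Derivation:
Char counts: '$':1, '0':3, '1':1, '2':3, '3':2
C (first-col start): C('$')=0, C('0')=1, C('1')=4, C('2')=5, C('3')=8
L[0]='2': occ=0, LF[0]=C('2')+0=5+0=5
L[1]='2': occ=1, LF[1]=C('2')+1=5+1=6
L[2]='3': occ=0, LF[2]=C('3')+0=8+0=8
L[3]='0': occ=0, LF[3]=C('0')+0=1+0=1
L[4]='3': occ=1, LF[4]=C('3')+1=8+1=9
L[5]='0': occ=1, LF[5]=C('0')+1=1+1=2
L[6]='2': occ=2, LF[6]=C('2')+2=5+2=7
L[7]='1': occ=0, LF[7]=C('1')+0=4+0=4
L[8]='0': occ=2, LF[8]=C('0')+2=1+2=3
L[9]='$': occ=0, LF[9]=C('$')+0=0+0=0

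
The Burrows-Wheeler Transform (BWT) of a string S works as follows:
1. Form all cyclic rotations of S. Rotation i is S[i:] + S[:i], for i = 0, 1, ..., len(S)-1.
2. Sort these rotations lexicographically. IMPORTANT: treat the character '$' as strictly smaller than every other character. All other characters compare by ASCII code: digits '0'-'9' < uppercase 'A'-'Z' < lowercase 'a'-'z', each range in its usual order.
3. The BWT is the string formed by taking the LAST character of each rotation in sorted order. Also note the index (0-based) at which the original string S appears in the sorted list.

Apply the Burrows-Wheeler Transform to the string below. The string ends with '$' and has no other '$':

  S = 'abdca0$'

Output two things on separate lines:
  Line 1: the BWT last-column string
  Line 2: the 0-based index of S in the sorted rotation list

Answer: 0ac$adb
3

Derivation:
All 7 rotations (rotation i = S[i:]+S[:i]):
  rot[0] = abdca0$
  rot[1] = bdca0$a
  rot[2] = dca0$ab
  rot[3] = ca0$abd
  rot[4] = a0$abdc
  rot[5] = 0$abdca
  rot[6] = $abdca0
Sorted (with $ < everything):
  sorted[0] = $abdca0  (last char: '0')
  sorted[1] = 0$abdca  (last char: 'a')
  sorted[2] = a0$abdc  (last char: 'c')
  sorted[3] = abdca0$  (last char: '$')
  sorted[4] = bdca0$a  (last char: 'a')
  sorted[5] = ca0$abd  (last char: 'd')
  sorted[6] = dca0$ab  (last char: 'b')
Last column: 0ac$adb
Original string S is at sorted index 3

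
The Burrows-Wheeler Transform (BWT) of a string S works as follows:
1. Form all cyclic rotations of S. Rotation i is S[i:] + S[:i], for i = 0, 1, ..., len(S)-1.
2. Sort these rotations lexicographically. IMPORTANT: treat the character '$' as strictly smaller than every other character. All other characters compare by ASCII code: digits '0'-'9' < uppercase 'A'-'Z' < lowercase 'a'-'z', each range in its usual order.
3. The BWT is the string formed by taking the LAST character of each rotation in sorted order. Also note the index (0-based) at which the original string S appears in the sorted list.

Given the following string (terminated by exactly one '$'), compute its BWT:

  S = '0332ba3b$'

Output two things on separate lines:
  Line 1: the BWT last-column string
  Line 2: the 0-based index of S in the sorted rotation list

Answer: b$330ab32
1

Derivation:
All 9 rotations (rotation i = S[i:]+S[:i]):
  rot[0] = 0332ba3b$
  rot[1] = 332ba3b$0
  rot[2] = 32ba3b$03
  rot[3] = 2ba3b$033
  rot[4] = ba3b$0332
  rot[5] = a3b$0332b
  rot[6] = 3b$0332ba
  rot[7] = b$0332ba3
  rot[8] = $0332ba3b
Sorted (with $ < everything):
  sorted[0] = $0332ba3b  (last char: 'b')
  sorted[1] = 0332ba3b$  (last char: '$')
  sorted[2] = 2ba3b$033  (last char: '3')
  sorted[3] = 32ba3b$03  (last char: '3')
  sorted[4] = 332ba3b$0  (last char: '0')
  sorted[5] = 3b$0332ba  (last char: 'a')
  sorted[6] = a3b$0332b  (last char: 'b')
  sorted[7] = b$0332ba3  (last char: '3')
  sorted[8] = ba3b$0332  (last char: '2')
Last column: b$330ab32
Original string S is at sorted index 1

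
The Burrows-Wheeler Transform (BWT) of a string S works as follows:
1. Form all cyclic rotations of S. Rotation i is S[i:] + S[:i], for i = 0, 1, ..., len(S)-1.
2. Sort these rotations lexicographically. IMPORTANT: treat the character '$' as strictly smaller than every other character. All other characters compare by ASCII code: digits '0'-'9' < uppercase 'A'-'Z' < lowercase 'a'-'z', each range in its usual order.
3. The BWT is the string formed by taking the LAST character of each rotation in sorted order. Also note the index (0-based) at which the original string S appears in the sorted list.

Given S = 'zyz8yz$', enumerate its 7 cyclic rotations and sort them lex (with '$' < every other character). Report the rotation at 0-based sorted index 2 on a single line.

All 7 rotations (rotation i = S[i:]+S[:i]):
  rot[0] = zyz8yz$
  rot[1] = yz8yz$z
  rot[2] = z8yz$zy
  rot[3] = 8yz$zyz
  rot[4] = yz$zyz8
  rot[5] = z$zyz8y
  rot[6] = $zyz8yz
Sorted (with $ < everything):
  sorted[0] = $zyz8yz
  sorted[1] = 8yz$zyz
  sorted[2] = yz$zyz8
  sorted[3] = yz8yz$z
  sorted[4] = z$zyz8y
  sorted[5] = z8yz$zy
  sorted[6] = zyz8yz$
sorted[2] = yz$zyz8

Answer: yz$zyz8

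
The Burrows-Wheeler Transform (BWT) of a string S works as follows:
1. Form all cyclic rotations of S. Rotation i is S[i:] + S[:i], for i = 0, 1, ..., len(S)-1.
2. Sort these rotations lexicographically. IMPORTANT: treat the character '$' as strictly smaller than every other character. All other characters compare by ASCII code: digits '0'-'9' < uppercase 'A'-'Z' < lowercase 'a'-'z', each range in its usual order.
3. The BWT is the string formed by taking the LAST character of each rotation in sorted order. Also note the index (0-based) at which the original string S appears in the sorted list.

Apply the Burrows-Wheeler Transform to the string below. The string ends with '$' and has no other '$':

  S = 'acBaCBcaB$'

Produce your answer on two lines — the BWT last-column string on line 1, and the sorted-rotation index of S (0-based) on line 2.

All 10 rotations (rotation i = S[i:]+S[:i]):
  rot[0] = acBaCBcaB$
  rot[1] = cBaCBcaB$a
  rot[2] = BaCBcaB$ac
  rot[3] = aCBcaB$acB
  rot[4] = CBcaB$acBa
  rot[5] = BcaB$acBaC
  rot[6] = caB$acBaCB
  rot[7] = aB$acBaCBc
  rot[8] = B$acBaCBca
  rot[9] = $acBaCBcaB
Sorted (with $ < everything):
  sorted[0] = $acBaCBcaB  (last char: 'B')
  sorted[1] = B$acBaCBca  (last char: 'a')
  sorted[2] = BaCBcaB$ac  (last char: 'c')
  sorted[3] = BcaB$acBaC  (last char: 'C')
  sorted[4] = CBcaB$acBa  (last char: 'a')
  sorted[5] = aB$acBaCBc  (last char: 'c')
  sorted[6] = aCBcaB$acB  (last char: 'B')
  sorted[7] = acBaCBcaB$  (last char: '$')
  sorted[8] = cBaCBcaB$a  (last char: 'a')
  sorted[9] = caB$acBaCB  (last char: 'B')
Last column: BacCacB$aB
Original string S is at sorted index 7

Answer: BacCacB$aB
7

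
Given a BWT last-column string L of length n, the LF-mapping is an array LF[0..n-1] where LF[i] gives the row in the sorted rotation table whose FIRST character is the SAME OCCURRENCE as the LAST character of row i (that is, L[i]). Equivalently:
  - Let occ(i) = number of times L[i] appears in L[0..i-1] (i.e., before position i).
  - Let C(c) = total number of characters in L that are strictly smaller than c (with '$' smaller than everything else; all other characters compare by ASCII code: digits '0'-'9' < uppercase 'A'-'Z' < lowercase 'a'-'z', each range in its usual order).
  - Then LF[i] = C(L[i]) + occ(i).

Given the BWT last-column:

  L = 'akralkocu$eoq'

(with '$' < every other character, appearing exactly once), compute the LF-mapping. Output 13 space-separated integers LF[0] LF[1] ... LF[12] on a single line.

Answer: 1 5 11 2 7 6 8 3 12 0 4 9 10

Derivation:
Char counts: '$':1, 'a':2, 'c':1, 'e':1, 'k':2, 'l':1, 'o':2, 'q':1, 'r':1, 'u':1
C (first-col start): C('$')=0, C('a')=1, C('c')=3, C('e')=4, C('k')=5, C('l')=7, C('o')=8, C('q')=10, C('r')=11, C('u')=12
L[0]='a': occ=0, LF[0]=C('a')+0=1+0=1
L[1]='k': occ=0, LF[1]=C('k')+0=5+0=5
L[2]='r': occ=0, LF[2]=C('r')+0=11+0=11
L[3]='a': occ=1, LF[3]=C('a')+1=1+1=2
L[4]='l': occ=0, LF[4]=C('l')+0=7+0=7
L[5]='k': occ=1, LF[5]=C('k')+1=5+1=6
L[6]='o': occ=0, LF[6]=C('o')+0=8+0=8
L[7]='c': occ=0, LF[7]=C('c')+0=3+0=3
L[8]='u': occ=0, LF[8]=C('u')+0=12+0=12
L[9]='$': occ=0, LF[9]=C('$')+0=0+0=0
L[10]='e': occ=0, LF[10]=C('e')+0=4+0=4
L[11]='o': occ=1, LF[11]=C('o')+1=8+1=9
L[12]='q': occ=0, LF[12]=C('q')+0=10+0=10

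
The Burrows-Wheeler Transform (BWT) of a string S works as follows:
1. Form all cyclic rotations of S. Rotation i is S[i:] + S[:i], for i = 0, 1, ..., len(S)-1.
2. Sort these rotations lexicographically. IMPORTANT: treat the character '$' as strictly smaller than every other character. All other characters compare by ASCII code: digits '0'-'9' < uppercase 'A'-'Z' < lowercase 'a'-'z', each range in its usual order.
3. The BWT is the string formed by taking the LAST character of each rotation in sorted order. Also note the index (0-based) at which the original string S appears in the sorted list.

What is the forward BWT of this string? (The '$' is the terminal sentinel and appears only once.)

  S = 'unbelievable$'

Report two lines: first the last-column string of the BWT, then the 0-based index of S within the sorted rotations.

Answer: evnalbilbeu$e
11

Derivation:
All 13 rotations (rotation i = S[i:]+S[:i]):
  rot[0] = unbelievable$
  rot[1] = nbelievable$u
  rot[2] = believable$un
  rot[3] = elievable$unb
  rot[4] = lievable$unbe
  rot[5] = ievable$unbel
  rot[6] = evable$unbeli
  rot[7] = vable$unbelie
  rot[8] = able$unbeliev
  rot[9] = ble$unbelieva
  rot[10] = le$unbelievab
  rot[11] = e$unbelievabl
  rot[12] = $unbelievable
Sorted (with $ < everything):
  sorted[0] = $unbelievable  (last char: 'e')
  sorted[1] = able$unbeliev  (last char: 'v')
  sorted[2] = believable$un  (last char: 'n')
  sorted[3] = ble$unbelieva  (last char: 'a')
  sorted[4] = e$unbelievabl  (last char: 'l')
  sorted[5] = elievable$unb  (last char: 'b')
  sorted[6] = evable$unbeli  (last char: 'i')
  sorted[7] = ievable$unbel  (last char: 'l')
  sorted[8] = le$unbelievab  (last char: 'b')
  sorted[9] = lievable$unbe  (last char: 'e')
  sorted[10] = nbelievable$u  (last char: 'u')
  sorted[11] = unbelievable$  (last char: '$')
  sorted[12] = vable$unbelie  (last char: 'e')
Last column: evnalbilbeu$e
Original string S is at sorted index 11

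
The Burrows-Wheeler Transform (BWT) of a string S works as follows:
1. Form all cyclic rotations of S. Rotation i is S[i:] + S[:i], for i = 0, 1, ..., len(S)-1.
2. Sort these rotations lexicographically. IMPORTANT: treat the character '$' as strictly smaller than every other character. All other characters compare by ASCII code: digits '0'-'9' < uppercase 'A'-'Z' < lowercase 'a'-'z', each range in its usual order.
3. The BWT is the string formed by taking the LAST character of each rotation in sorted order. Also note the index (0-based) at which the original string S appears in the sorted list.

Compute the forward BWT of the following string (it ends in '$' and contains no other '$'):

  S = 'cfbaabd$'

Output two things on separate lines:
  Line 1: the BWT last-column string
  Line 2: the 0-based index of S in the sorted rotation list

Answer: dbafa$bc
5

Derivation:
All 8 rotations (rotation i = S[i:]+S[:i]):
  rot[0] = cfbaabd$
  rot[1] = fbaabd$c
  rot[2] = baabd$cf
  rot[3] = aabd$cfb
  rot[4] = abd$cfba
  rot[5] = bd$cfbaa
  rot[6] = d$cfbaab
  rot[7] = $cfbaabd
Sorted (with $ < everything):
  sorted[0] = $cfbaabd  (last char: 'd')
  sorted[1] = aabd$cfb  (last char: 'b')
  sorted[2] = abd$cfba  (last char: 'a')
  sorted[3] = baabd$cf  (last char: 'f')
  sorted[4] = bd$cfbaa  (last char: 'a')
  sorted[5] = cfbaabd$  (last char: '$')
  sorted[6] = d$cfbaab  (last char: 'b')
  sorted[7] = fbaabd$c  (last char: 'c')
Last column: dbafa$bc
Original string S is at sorted index 5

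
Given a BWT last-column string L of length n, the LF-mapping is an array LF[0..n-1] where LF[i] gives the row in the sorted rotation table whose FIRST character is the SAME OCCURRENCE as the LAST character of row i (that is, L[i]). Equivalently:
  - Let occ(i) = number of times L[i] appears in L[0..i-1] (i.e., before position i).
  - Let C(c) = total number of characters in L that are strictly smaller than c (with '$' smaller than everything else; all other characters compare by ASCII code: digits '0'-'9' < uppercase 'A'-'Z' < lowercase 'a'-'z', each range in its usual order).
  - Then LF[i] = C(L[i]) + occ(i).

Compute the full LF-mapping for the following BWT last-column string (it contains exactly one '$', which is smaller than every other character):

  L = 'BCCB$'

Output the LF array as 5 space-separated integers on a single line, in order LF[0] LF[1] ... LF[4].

Answer: 1 3 4 2 0

Derivation:
Char counts: '$':1, 'B':2, 'C':2
C (first-col start): C('$')=0, C('B')=1, C('C')=3
L[0]='B': occ=0, LF[0]=C('B')+0=1+0=1
L[1]='C': occ=0, LF[1]=C('C')+0=3+0=3
L[2]='C': occ=1, LF[2]=C('C')+1=3+1=4
L[3]='B': occ=1, LF[3]=C('B')+1=1+1=2
L[4]='$': occ=0, LF[4]=C('$')+0=0+0=0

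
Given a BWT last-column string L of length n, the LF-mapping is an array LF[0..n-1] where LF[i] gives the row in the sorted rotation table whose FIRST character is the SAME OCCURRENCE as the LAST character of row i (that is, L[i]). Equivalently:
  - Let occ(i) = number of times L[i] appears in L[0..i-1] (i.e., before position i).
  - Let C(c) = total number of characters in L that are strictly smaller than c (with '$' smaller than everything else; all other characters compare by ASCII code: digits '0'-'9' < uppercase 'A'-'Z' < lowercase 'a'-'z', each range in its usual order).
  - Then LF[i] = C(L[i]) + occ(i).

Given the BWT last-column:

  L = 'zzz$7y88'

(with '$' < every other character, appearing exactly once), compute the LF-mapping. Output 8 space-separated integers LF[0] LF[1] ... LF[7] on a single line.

Char counts: '$':1, '7':1, '8':2, 'y':1, 'z':3
C (first-col start): C('$')=0, C('7')=1, C('8')=2, C('y')=4, C('z')=5
L[0]='z': occ=0, LF[0]=C('z')+0=5+0=5
L[1]='z': occ=1, LF[1]=C('z')+1=5+1=6
L[2]='z': occ=2, LF[2]=C('z')+2=5+2=7
L[3]='$': occ=0, LF[3]=C('$')+0=0+0=0
L[4]='7': occ=0, LF[4]=C('7')+0=1+0=1
L[5]='y': occ=0, LF[5]=C('y')+0=4+0=4
L[6]='8': occ=0, LF[6]=C('8')+0=2+0=2
L[7]='8': occ=1, LF[7]=C('8')+1=2+1=3

Answer: 5 6 7 0 1 4 2 3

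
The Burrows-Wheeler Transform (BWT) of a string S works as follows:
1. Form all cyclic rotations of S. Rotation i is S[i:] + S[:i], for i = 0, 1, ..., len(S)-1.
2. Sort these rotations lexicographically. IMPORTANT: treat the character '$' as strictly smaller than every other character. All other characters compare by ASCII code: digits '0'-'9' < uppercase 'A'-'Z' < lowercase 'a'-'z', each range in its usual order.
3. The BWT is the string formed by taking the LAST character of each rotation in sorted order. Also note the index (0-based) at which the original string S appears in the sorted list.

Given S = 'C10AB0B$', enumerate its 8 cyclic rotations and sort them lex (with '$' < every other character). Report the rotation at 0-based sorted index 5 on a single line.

All 8 rotations (rotation i = S[i:]+S[:i]):
  rot[0] = C10AB0B$
  rot[1] = 10AB0B$C
  rot[2] = 0AB0B$C1
  rot[3] = AB0B$C10
  rot[4] = B0B$C10A
  rot[5] = 0B$C10AB
  rot[6] = B$C10AB0
  rot[7] = $C10AB0B
Sorted (with $ < everything):
  sorted[0] = $C10AB0B
  sorted[1] = 0AB0B$C1
  sorted[2] = 0B$C10AB
  sorted[3] = 10AB0B$C
  sorted[4] = AB0B$C10
  sorted[5] = B$C10AB0
  sorted[6] = B0B$C10A
  sorted[7] = C10AB0B$
sorted[5] = B$C10AB0

Answer: B$C10AB0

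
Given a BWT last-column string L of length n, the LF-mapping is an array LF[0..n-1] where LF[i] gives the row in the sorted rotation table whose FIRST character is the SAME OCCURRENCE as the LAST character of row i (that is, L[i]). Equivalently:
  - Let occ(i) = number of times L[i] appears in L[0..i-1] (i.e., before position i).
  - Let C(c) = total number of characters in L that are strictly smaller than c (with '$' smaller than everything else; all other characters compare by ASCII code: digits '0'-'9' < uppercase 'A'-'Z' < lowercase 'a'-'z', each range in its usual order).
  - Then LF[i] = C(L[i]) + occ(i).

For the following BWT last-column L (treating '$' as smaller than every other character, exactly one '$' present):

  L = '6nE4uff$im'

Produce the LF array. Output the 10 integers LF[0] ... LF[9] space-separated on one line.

Char counts: '$':1, '4':1, '6':1, 'E':1, 'f':2, 'i':1, 'm':1, 'n':1, 'u':1
C (first-col start): C('$')=0, C('4')=1, C('6')=2, C('E')=3, C('f')=4, C('i')=6, C('m')=7, C('n')=8, C('u')=9
L[0]='6': occ=0, LF[0]=C('6')+0=2+0=2
L[1]='n': occ=0, LF[1]=C('n')+0=8+0=8
L[2]='E': occ=0, LF[2]=C('E')+0=3+0=3
L[3]='4': occ=0, LF[3]=C('4')+0=1+0=1
L[4]='u': occ=0, LF[4]=C('u')+0=9+0=9
L[5]='f': occ=0, LF[5]=C('f')+0=4+0=4
L[6]='f': occ=1, LF[6]=C('f')+1=4+1=5
L[7]='$': occ=0, LF[7]=C('$')+0=0+0=0
L[8]='i': occ=0, LF[8]=C('i')+0=6+0=6
L[9]='m': occ=0, LF[9]=C('m')+0=7+0=7

Answer: 2 8 3 1 9 4 5 0 6 7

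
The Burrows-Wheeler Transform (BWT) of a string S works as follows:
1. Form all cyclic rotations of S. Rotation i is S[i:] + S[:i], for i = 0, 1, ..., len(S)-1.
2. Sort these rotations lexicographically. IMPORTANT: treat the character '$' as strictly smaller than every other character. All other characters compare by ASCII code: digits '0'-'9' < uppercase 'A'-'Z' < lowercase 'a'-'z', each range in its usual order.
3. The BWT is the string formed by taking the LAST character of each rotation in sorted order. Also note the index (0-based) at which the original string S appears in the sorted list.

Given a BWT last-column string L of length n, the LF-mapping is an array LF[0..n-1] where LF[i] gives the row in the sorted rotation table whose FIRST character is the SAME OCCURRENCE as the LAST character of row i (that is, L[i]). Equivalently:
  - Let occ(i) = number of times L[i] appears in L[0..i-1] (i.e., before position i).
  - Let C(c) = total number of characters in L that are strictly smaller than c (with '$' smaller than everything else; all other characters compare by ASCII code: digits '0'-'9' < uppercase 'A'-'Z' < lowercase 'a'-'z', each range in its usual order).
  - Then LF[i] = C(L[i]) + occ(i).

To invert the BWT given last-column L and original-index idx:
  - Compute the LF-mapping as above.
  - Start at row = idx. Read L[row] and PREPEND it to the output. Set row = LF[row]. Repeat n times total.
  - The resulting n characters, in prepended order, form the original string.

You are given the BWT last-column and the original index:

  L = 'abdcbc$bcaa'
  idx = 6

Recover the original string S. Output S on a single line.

LF mapping: 1 4 10 7 5 8 0 6 9 2 3
Walk LF starting at row 6, prepending L[row]:
  step 1: row=6, L[6]='$', prepend. Next row=LF[6]=0
  step 2: row=0, L[0]='a', prepend. Next row=LF[0]=1
  step 3: row=1, L[1]='b', prepend. Next row=LF[1]=4
  step 4: row=4, L[4]='b', prepend. Next row=LF[4]=5
  step 5: row=5, L[5]='c', prepend. Next row=LF[5]=8
  step 6: row=8, L[8]='c', prepend. Next row=LF[8]=9
  step 7: row=9, L[9]='a', prepend. Next row=LF[9]=2
  step 8: row=2, L[2]='d', prepend. Next row=LF[2]=10
  step 9: row=10, L[10]='a', prepend. Next row=LF[10]=3
  step 10: row=3, L[3]='c', prepend. Next row=LF[3]=7
  step 11: row=7, L[7]='b', prepend. Next row=LF[7]=6
Reversed output: bcadaccbba$

Answer: bcadaccbba$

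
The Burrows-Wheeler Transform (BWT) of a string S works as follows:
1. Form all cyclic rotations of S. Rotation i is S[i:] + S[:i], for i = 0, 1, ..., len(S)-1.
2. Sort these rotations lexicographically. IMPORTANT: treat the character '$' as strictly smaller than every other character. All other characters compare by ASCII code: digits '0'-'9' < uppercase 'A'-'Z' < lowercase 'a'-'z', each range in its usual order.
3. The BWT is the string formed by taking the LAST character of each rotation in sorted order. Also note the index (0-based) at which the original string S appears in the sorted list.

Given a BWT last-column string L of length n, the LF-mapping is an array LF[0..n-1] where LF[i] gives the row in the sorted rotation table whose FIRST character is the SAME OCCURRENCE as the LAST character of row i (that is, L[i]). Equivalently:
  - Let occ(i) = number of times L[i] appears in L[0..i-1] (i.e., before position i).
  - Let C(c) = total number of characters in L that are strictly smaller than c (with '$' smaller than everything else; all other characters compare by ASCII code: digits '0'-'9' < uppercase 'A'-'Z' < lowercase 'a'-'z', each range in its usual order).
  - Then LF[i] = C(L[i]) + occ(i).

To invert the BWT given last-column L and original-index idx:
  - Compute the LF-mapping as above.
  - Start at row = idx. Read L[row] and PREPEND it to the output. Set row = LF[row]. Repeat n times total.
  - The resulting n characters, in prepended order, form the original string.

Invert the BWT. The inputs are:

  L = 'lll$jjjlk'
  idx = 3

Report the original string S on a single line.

Answer: jljklljl$

Derivation:
LF mapping: 5 6 7 0 1 2 3 8 4
Walk LF starting at row 3, prepending L[row]:
  step 1: row=3, L[3]='$', prepend. Next row=LF[3]=0
  step 2: row=0, L[0]='l', prepend. Next row=LF[0]=5
  step 3: row=5, L[5]='j', prepend. Next row=LF[5]=2
  step 4: row=2, L[2]='l', prepend. Next row=LF[2]=7
  step 5: row=7, L[7]='l', prepend. Next row=LF[7]=8
  step 6: row=8, L[8]='k', prepend. Next row=LF[8]=4
  step 7: row=4, L[4]='j', prepend. Next row=LF[4]=1
  step 8: row=1, L[1]='l', prepend. Next row=LF[1]=6
  step 9: row=6, L[6]='j', prepend. Next row=LF[6]=3
Reversed output: jljklljl$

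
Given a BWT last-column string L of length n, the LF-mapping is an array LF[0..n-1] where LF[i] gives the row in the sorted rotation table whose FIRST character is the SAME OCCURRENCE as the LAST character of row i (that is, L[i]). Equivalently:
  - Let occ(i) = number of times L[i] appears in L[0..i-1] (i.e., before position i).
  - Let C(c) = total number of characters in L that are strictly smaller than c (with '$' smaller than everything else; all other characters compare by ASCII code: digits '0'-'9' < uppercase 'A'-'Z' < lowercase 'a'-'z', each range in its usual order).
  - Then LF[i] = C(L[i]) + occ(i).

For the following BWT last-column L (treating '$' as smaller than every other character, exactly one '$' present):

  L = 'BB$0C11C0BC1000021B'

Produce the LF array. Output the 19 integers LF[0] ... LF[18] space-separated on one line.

Answer: 12 13 0 1 16 7 8 17 2 14 18 9 3 4 5 6 11 10 15

Derivation:
Char counts: '$':1, '0':6, '1':4, '2':1, 'B':4, 'C':3
C (first-col start): C('$')=0, C('0')=1, C('1')=7, C('2')=11, C('B')=12, C('C')=16
L[0]='B': occ=0, LF[0]=C('B')+0=12+0=12
L[1]='B': occ=1, LF[1]=C('B')+1=12+1=13
L[2]='$': occ=0, LF[2]=C('$')+0=0+0=0
L[3]='0': occ=0, LF[3]=C('0')+0=1+0=1
L[4]='C': occ=0, LF[4]=C('C')+0=16+0=16
L[5]='1': occ=0, LF[5]=C('1')+0=7+0=7
L[6]='1': occ=1, LF[6]=C('1')+1=7+1=8
L[7]='C': occ=1, LF[7]=C('C')+1=16+1=17
L[8]='0': occ=1, LF[8]=C('0')+1=1+1=2
L[9]='B': occ=2, LF[9]=C('B')+2=12+2=14
L[10]='C': occ=2, LF[10]=C('C')+2=16+2=18
L[11]='1': occ=2, LF[11]=C('1')+2=7+2=9
L[12]='0': occ=2, LF[12]=C('0')+2=1+2=3
L[13]='0': occ=3, LF[13]=C('0')+3=1+3=4
L[14]='0': occ=4, LF[14]=C('0')+4=1+4=5
L[15]='0': occ=5, LF[15]=C('0')+5=1+5=6
L[16]='2': occ=0, LF[16]=C('2')+0=11+0=11
L[17]='1': occ=3, LF[17]=C('1')+3=7+3=10
L[18]='B': occ=3, LF[18]=C('B')+3=12+3=15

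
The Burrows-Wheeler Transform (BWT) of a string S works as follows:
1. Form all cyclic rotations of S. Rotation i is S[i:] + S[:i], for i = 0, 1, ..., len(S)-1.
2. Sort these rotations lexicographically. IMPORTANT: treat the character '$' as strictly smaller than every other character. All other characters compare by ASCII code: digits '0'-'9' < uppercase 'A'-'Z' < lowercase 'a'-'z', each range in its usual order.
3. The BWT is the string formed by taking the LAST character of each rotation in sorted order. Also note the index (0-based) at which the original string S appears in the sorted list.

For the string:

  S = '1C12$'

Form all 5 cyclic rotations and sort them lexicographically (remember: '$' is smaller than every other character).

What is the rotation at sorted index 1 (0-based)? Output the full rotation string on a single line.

All 5 rotations (rotation i = S[i:]+S[:i]):
  rot[0] = 1C12$
  rot[1] = C12$1
  rot[2] = 12$1C
  rot[3] = 2$1C1
  rot[4] = $1C12
Sorted (with $ < everything):
  sorted[0] = $1C12
  sorted[1] = 12$1C
  sorted[2] = 1C12$
  sorted[3] = 2$1C1
  sorted[4] = C12$1
sorted[1] = 12$1C

Answer: 12$1C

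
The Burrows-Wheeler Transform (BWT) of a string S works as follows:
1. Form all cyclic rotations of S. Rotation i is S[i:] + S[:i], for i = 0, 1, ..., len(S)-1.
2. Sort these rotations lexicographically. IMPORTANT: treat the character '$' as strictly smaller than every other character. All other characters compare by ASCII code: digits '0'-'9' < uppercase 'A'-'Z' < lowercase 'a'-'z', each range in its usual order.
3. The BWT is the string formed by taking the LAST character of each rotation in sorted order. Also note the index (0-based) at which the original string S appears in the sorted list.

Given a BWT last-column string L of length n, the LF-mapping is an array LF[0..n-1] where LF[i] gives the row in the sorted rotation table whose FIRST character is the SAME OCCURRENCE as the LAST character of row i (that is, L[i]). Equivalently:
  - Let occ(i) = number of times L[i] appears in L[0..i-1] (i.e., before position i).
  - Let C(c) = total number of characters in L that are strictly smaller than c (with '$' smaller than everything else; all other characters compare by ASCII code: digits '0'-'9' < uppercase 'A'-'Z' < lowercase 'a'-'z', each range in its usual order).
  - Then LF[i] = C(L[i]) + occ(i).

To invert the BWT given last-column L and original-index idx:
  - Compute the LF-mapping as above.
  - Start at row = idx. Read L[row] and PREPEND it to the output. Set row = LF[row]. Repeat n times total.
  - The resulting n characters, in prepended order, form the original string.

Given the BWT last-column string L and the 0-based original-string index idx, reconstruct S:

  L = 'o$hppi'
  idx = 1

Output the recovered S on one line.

LF mapping: 3 0 1 4 5 2
Walk LF starting at row 1, prepending L[row]:
  step 1: row=1, L[1]='$', prepend. Next row=LF[1]=0
  step 2: row=0, L[0]='o', prepend. Next row=LF[0]=3
  step 3: row=3, L[3]='p', prepend. Next row=LF[3]=4
  step 4: row=4, L[4]='p', prepend. Next row=LF[4]=5
  step 5: row=5, L[5]='i', prepend. Next row=LF[5]=2
  step 6: row=2, L[2]='h', prepend. Next row=LF[2]=1
Reversed output: hippo$

Answer: hippo$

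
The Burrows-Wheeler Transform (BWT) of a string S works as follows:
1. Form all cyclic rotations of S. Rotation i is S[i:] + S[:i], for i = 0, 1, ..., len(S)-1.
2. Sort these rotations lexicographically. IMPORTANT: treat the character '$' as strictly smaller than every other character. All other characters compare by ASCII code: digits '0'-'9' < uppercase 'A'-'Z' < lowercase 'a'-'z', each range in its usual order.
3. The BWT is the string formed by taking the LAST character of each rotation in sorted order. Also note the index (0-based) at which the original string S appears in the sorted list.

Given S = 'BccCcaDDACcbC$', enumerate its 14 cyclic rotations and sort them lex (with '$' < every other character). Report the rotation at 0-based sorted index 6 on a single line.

Answer: DACcbC$BccCcaD

Derivation:
All 14 rotations (rotation i = S[i:]+S[:i]):
  rot[0] = BccCcaDDACcbC$
  rot[1] = ccCcaDDACcbC$B
  rot[2] = cCcaDDACcbC$Bc
  rot[3] = CcaDDACcbC$Bcc
  rot[4] = caDDACcbC$BccC
  rot[5] = aDDACcbC$BccCc
  rot[6] = DDACcbC$BccCca
  rot[7] = DACcbC$BccCcaD
  rot[8] = ACcbC$BccCcaDD
  rot[9] = CcbC$BccCcaDDA
  rot[10] = cbC$BccCcaDDAC
  rot[11] = bC$BccCcaDDACc
  rot[12] = C$BccCcaDDACcb
  rot[13] = $BccCcaDDACcbC
Sorted (with $ < everything):
  sorted[0] = $BccCcaDDACcbC
  sorted[1] = ACcbC$BccCcaDD
  sorted[2] = BccCcaDDACcbC$
  sorted[3] = C$BccCcaDDACcb
  sorted[4] = CcaDDACcbC$Bcc
  sorted[5] = CcbC$BccCcaDDA
  sorted[6] = DACcbC$BccCcaD
  sorted[7] = DDACcbC$BccCca
  sorted[8] = aDDACcbC$BccCc
  sorted[9] = bC$BccCcaDDACc
  sorted[10] = cCcaDDACcbC$Bc
  sorted[11] = caDDACcbC$BccC
  sorted[12] = cbC$BccCcaDDAC
  sorted[13] = ccCcaDDACcbC$B
sorted[6] = DACcbC$BccCcaD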